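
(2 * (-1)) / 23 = -0.09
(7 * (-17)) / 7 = -17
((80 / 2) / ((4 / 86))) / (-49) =-860 / 49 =-17.55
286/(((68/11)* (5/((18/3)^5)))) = 6115824/85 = 71950.87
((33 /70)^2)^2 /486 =14641 /144060000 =0.00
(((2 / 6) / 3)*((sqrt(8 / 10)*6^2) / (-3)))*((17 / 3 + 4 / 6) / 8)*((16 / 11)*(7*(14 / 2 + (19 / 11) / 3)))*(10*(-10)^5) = 106400000000*sqrt(5) / 3267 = 72824497.34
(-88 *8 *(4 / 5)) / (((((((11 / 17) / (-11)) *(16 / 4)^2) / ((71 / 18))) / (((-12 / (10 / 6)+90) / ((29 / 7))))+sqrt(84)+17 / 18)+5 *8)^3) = -406932638431436687899971390337005326331037980672 / 36914696877837302090698489563972554211837652464965+52717196428529657599975283929280272839895425024 *sqrt(21) / 36914696877837302090698489563972554211837652464965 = -0.00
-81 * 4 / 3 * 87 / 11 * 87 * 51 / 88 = -10422513 / 242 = -43068.24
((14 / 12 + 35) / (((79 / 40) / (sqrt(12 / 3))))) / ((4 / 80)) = 173600 / 237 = 732.49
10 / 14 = 5 / 7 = 0.71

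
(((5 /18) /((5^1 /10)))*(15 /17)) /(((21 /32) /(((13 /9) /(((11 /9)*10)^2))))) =104 /14399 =0.01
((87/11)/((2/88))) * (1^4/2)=174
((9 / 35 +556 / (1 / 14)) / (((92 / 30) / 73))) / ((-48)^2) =19888777 / 247296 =80.42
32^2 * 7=7168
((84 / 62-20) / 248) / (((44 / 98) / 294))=-2081667 / 42284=-49.23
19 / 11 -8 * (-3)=283 / 11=25.73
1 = 1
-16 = -16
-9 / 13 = -0.69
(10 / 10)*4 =4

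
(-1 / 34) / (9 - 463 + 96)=1 / 12172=0.00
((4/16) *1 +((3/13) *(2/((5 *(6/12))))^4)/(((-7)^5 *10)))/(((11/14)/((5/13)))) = 682782839/5579323750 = 0.12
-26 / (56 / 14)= -13 / 2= -6.50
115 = 115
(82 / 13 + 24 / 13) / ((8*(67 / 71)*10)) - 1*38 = -1320157 / 34840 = -37.89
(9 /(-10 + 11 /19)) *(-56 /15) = 3192 /895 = 3.57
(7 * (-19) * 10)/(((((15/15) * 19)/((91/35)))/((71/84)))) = -923/6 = -153.83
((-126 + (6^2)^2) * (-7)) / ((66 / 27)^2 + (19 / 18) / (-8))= -10614240 / 7573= -1401.59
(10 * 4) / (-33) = -40 / 33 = -1.21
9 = 9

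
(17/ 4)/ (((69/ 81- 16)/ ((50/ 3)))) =-3825/ 818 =-4.68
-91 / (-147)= 13 / 21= 0.62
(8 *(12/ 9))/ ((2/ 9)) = 48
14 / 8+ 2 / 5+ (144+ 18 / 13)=38359 / 260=147.53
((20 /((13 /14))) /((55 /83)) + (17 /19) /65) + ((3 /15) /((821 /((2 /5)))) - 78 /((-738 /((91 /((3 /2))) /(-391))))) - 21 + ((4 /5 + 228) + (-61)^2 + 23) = 32057382849850786 /8045924032575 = 3984.30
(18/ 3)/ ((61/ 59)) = 354/ 61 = 5.80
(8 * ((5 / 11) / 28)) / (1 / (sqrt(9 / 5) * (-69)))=-414 * sqrt(5) / 77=-12.02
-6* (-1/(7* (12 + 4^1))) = 3/56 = 0.05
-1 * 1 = -1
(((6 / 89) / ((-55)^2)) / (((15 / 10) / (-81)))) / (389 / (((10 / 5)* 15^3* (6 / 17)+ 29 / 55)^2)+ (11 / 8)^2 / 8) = -823460203421632512 / 161753720387307315025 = -0.01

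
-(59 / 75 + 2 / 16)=-547 / 600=-0.91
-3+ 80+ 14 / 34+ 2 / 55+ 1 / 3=218177 / 2805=77.78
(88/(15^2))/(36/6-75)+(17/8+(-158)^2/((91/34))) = 105441932311/11302200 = 9329.33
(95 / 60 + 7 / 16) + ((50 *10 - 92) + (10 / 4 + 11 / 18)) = 59491 / 144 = 413.13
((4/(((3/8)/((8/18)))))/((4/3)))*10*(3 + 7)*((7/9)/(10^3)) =112/405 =0.28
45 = 45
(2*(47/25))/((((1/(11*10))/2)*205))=4136/1025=4.04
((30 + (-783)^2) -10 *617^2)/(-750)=3193771/750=4258.36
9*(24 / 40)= 27 / 5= 5.40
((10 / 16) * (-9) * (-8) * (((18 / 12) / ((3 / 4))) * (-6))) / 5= -108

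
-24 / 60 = -2 / 5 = -0.40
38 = 38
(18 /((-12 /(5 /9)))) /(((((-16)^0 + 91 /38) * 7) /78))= -2470 /903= -2.74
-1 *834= -834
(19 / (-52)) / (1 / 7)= -133 / 52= -2.56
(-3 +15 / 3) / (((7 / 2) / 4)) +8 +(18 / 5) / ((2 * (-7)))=351 / 35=10.03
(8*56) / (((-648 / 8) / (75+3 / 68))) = -7056 / 17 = -415.06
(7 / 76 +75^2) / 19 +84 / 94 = 20153477 / 67868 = 296.95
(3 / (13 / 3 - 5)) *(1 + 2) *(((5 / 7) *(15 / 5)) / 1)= -405 / 14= -28.93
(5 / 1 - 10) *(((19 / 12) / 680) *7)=-133 / 1632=-0.08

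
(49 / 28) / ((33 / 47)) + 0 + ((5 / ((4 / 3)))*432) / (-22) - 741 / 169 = -129607 / 1716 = -75.53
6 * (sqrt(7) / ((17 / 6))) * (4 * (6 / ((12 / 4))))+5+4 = 9+288 * sqrt(7) / 17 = 53.82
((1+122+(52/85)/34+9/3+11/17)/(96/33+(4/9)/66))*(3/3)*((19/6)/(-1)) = -137.56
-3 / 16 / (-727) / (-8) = -3 / 93056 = -0.00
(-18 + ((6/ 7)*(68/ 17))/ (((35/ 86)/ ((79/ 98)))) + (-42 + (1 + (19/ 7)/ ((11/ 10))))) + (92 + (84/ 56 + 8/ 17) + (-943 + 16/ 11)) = -897.32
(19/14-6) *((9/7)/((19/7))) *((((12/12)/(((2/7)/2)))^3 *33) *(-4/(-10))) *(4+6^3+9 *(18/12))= -2325033.24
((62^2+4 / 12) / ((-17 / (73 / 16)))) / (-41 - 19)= 841909 / 48960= 17.20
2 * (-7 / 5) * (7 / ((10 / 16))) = -784 / 25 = -31.36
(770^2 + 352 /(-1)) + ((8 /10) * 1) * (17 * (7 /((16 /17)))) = 11852983 /20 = 592649.15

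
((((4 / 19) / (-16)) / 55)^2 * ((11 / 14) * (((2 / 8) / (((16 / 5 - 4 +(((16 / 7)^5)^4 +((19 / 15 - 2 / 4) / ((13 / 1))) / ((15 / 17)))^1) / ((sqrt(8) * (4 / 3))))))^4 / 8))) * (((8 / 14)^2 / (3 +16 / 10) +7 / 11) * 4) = 0.00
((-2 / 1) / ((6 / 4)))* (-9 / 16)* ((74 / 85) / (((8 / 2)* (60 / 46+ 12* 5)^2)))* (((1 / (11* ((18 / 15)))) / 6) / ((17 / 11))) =19573 / 55157846400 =0.00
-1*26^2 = -676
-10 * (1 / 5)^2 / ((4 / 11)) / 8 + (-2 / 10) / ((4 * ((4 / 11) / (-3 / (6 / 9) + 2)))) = 33 / 160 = 0.21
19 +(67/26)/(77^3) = 225527369/11869858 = 19.00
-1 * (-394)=394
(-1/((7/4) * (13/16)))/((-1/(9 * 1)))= 576/91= 6.33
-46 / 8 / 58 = -23 / 232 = -0.10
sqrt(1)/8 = 1/8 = 0.12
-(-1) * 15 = 15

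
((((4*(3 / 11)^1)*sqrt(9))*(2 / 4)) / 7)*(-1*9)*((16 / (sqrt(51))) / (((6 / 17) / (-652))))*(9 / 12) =70416*sqrt(51) / 77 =6530.79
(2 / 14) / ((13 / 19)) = 19 / 91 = 0.21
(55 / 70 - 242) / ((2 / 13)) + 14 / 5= -219113 / 140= -1565.09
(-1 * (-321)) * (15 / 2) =4815 / 2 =2407.50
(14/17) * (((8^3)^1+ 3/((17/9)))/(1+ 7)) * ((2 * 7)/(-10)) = -74.02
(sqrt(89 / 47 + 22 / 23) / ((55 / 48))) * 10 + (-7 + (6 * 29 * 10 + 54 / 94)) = 96 * sqrt(3330561) / 11891 + 81478 / 47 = 1748.31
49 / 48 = 1.02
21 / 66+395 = 8697 / 22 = 395.32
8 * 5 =40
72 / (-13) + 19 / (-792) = -57271 / 10296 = -5.56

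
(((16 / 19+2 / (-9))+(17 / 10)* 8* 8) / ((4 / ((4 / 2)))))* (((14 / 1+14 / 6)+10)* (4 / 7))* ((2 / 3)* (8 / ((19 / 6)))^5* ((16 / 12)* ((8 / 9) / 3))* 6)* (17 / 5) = 33727041903788032 / 74097262575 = 455172.58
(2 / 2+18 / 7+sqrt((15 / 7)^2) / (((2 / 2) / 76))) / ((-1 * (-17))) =1165 / 119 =9.79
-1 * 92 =-92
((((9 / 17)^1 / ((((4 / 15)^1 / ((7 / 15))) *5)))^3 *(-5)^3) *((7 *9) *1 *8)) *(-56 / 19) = 110270727 / 93347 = 1181.30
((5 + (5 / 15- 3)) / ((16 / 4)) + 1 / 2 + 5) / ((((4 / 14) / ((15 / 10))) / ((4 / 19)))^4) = 4732371 / 521284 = 9.08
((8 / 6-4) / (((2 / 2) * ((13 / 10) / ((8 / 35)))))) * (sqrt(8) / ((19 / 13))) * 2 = -1.81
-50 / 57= -0.88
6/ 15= 2/ 5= 0.40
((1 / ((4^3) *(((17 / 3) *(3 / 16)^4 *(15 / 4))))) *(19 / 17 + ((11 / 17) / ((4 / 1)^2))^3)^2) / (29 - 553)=-6245815700569 / 4403557676072960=-0.00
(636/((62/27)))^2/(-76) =-1009.36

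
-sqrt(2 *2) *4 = -8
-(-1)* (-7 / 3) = -7 / 3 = -2.33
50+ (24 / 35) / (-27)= 15742 / 315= 49.97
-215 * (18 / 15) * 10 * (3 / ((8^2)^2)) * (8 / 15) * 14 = -14.11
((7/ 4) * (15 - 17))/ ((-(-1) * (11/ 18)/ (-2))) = 126/ 11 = 11.45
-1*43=-43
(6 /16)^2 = 9 /64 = 0.14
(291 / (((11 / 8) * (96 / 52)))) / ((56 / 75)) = 94575 / 616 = 153.53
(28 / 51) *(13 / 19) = 364 / 969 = 0.38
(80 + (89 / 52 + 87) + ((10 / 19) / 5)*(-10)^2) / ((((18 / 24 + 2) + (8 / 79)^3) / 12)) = 1047729568716 / 1340092819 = 781.83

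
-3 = -3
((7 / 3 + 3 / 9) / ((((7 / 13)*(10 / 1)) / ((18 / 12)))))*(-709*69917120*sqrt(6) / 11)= -36824348288*sqrt(6) / 11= -8200078492.38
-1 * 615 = -615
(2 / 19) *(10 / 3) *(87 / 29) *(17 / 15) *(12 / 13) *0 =0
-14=-14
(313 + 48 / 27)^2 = 8025889 / 81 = 99085.05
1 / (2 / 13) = 13 / 2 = 6.50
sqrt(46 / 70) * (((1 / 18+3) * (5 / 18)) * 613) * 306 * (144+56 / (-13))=520424740 * sqrt(805) / 819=18029013.85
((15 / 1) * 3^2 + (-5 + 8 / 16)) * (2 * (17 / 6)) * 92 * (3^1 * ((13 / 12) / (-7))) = -442221 / 14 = -31587.21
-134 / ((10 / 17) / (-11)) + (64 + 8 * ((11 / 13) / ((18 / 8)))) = 1505093 / 585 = 2572.81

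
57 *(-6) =-342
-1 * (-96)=96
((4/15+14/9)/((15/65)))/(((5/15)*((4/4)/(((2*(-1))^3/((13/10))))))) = -145.78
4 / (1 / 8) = 32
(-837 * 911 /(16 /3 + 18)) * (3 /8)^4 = -185289201 /286720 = -646.24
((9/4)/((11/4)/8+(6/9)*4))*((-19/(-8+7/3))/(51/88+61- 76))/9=-13376/692733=-0.02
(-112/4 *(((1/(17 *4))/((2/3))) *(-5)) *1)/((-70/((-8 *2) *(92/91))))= 1104/1547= 0.71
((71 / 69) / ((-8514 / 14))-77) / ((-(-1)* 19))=-22617938 / 5580927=-4.05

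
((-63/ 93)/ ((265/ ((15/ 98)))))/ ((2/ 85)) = -765/ 46004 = -0.02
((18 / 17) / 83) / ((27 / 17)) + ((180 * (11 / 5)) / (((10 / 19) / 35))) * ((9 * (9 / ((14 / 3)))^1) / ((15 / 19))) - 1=720818656 / 1245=578970.81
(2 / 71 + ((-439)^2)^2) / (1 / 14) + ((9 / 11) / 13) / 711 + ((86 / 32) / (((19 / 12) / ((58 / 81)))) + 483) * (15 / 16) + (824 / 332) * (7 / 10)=947112961140230868486769 / 1821443326560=519979374230.08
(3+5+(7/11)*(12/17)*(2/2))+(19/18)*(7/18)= 536791/60588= 8.86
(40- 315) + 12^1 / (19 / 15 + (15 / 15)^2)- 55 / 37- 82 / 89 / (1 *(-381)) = -5784145642 / 21328761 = -271.19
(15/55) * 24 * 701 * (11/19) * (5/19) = 252360/361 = 699.06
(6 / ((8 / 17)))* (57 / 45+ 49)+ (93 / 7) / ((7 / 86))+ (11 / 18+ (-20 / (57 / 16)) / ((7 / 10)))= 33378398 / 41895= 796.72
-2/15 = -0.13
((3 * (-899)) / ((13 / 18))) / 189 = -1798 / 91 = -19.76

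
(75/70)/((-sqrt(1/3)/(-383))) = 5745 * sqrt(3)/14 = 710.76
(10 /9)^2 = 100 /81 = 1.23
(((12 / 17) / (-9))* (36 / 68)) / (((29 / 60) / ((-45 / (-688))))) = -0.01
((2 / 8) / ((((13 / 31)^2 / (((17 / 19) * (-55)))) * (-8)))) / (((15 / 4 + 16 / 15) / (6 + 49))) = 43605375 / 436696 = 99.85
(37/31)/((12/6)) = 37/62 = 0.60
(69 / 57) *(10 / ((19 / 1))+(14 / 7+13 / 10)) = 16721 / 3610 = 4.63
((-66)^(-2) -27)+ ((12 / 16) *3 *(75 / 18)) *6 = 63707 / 2178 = 29.25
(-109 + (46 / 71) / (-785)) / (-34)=6075161 / 1894990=3.21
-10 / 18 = -5 / 9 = -0.56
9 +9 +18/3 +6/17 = 414/17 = 24.35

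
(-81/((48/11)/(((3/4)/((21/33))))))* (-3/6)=9801/896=10.94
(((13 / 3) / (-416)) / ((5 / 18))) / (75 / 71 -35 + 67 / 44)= 781 / 675220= 0.00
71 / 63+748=47195 / 63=749.13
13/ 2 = 6.50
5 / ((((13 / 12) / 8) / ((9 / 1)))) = 4320 / 13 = 332.31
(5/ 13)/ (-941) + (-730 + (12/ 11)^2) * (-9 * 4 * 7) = 271852392571/ 1480193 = 183660.10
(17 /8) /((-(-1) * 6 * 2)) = 17 /96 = 0.18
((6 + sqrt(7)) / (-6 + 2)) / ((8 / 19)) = -57 / 16 - 19 * sqrt(7) / 32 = -5.13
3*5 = 15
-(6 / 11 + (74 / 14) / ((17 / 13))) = -6005 / 1309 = -4.59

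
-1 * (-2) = 2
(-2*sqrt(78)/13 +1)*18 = 18-36*sqrt(78)/13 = -6.46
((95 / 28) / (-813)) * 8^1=-190 / 5691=-0.03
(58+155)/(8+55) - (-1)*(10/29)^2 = 61811/17661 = 3.50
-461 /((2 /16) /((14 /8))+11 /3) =-19362 /157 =-123.32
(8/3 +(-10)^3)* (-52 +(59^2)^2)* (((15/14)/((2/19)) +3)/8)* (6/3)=-278710224309/7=-39815746329.86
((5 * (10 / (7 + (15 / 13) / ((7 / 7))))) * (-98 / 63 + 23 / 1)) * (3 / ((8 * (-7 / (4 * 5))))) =-313625 / 2226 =-140.89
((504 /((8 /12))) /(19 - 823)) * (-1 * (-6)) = -378 /67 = -5.64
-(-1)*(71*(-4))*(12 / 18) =-568 / 3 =-189.33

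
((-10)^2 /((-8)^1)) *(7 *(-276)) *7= 169050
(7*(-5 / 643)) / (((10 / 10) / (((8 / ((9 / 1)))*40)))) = -11200 / 5787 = -1.94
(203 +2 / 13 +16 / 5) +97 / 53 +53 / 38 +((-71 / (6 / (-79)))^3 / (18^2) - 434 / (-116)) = 334991575386248251 / 132843278880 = 2521705.11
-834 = -834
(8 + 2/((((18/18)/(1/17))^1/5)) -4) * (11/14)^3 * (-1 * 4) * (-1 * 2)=103818/5831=17.80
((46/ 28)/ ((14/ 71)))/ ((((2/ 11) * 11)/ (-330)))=-269445/ 196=-1374.72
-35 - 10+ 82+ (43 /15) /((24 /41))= 15083 /360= 41.90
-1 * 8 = -8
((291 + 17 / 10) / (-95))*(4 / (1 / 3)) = -17562 / 475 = -36.97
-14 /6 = -2.33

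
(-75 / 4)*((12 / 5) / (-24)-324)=6076.88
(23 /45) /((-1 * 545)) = -23 /24525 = -0.00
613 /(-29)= -613 /29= -21.14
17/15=1.13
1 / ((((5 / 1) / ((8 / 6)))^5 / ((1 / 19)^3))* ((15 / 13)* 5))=13312 / 390641484375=0.00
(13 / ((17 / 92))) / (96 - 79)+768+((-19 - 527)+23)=72001 / 289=249.14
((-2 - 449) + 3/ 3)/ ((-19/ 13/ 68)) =397800/ 19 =20936.84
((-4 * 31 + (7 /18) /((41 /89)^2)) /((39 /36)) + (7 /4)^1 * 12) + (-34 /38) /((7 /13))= -814663222 /8719347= -93.43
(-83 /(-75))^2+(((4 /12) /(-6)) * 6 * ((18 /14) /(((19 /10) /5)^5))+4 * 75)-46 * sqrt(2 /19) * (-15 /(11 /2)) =1380 * sqrt(38) /209+24094886859577 /97496398125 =287.84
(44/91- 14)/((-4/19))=11685/182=64.20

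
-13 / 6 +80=467 / 6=77.83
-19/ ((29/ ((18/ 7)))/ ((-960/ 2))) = 164160/ 203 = 808.67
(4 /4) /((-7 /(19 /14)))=-19 /98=-0.19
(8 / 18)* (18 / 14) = 4 / 7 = 0.57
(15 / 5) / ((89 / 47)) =141 / 89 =1.58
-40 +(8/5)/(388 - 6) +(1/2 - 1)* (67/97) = -7474009/185270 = -40.34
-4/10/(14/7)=-1/5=-0.20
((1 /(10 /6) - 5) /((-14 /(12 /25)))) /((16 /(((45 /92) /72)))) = 33 /515200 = 0.00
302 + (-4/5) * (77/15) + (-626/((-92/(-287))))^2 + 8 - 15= 605266806847/158700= 3813905.53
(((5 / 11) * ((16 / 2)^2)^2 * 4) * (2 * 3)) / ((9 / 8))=1310720 / 33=39718.79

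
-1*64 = -64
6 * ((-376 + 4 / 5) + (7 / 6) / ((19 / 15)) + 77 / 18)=-632702 / 285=-2220.01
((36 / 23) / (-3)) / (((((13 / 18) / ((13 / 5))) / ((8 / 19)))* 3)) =-576 / 2185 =-0.26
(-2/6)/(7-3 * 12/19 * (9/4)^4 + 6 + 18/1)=1216/64059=0.02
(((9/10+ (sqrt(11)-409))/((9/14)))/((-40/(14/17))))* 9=199969/1700-49* sqrt(11)/170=116.67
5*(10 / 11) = 50 / 11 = 4.55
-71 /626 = -0.11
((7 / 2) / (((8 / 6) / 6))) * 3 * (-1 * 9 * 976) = -415044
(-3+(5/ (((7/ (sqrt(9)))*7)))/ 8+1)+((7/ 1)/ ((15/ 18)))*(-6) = -102629/ 1960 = -52.36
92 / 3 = 30.67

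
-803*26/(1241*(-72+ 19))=286/901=0.32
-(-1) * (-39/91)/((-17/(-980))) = -420/17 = -24.71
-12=-12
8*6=48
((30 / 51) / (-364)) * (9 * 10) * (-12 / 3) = 0.58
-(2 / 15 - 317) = 4753 / 15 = 316.87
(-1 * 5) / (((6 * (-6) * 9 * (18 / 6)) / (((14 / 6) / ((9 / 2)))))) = 35 / 13122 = 0.00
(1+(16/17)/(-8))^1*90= 1350/17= 79.41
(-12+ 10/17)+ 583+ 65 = 10822/17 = 636.59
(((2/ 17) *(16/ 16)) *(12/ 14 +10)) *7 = 152/ 17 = 8.94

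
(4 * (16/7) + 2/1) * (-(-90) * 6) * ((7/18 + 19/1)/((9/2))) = 181480/7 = 25925.71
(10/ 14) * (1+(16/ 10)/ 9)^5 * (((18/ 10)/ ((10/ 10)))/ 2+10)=45583308737/ 2583393750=17.64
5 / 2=2.50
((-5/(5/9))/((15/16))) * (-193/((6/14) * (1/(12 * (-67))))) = -17379264/5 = -3475852.80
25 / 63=0.40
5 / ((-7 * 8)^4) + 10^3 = 9834496005 / 9834496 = 1000.00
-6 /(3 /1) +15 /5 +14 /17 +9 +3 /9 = 569 /51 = 11.16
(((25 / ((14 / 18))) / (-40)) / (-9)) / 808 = 5 / 45248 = 0.00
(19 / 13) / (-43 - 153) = -19 / 2548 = -0.01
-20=-20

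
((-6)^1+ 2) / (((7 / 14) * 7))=-8 / 7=-1.14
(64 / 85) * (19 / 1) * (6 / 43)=7296 / 3655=2.00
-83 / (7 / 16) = -1328 / 7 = -189.71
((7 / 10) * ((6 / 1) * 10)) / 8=21 / 4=5.25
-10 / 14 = -5 / 7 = -0.71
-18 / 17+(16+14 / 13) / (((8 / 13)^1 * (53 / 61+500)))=-2084709 / 2077604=-1.00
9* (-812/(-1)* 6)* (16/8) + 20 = 87716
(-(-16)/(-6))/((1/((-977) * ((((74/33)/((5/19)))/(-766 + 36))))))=-5494648/180675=-30.41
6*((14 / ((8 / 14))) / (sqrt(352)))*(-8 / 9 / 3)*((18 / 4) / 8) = -49*sqrt(22) / 176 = -1.31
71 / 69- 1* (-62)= 4349 / 69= 63.03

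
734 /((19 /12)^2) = 105696 /361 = 292.79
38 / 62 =19 / 31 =0.61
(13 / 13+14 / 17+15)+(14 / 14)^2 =303 / 17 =17.82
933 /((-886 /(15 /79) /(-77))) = 1077615 /69994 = 15.40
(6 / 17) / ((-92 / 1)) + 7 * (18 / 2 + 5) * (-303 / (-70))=1658607 / 3910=424.20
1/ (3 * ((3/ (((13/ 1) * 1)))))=13/ 9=1.44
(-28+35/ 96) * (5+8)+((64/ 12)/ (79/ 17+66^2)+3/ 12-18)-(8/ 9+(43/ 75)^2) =-560766608737/ 1482620000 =-378.23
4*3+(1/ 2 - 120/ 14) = 55/ 14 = 3.93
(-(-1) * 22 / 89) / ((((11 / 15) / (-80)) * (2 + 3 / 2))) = -4800 / 623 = -7.70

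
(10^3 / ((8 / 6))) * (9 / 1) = 6750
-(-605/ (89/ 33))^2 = -398601225/ 7921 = -50322.08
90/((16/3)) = 135/8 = 16.88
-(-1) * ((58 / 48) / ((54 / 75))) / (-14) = -725 / 6048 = -0.12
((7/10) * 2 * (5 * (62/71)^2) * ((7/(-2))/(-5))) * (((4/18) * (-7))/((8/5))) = -329623/90738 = -3.63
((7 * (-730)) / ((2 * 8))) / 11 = -2555 / 88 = -29.03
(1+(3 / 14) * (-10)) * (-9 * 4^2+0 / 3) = 1152 / 7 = 164.57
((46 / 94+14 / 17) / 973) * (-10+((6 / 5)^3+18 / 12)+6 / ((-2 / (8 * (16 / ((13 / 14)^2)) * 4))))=-79252072733 / 32846290750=-2.41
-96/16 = -6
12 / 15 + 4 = 24 / 5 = 4.80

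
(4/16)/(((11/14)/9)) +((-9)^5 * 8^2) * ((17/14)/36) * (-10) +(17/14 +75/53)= 5202108097/4081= 1274714.06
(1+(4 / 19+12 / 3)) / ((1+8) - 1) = 99 / 152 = 0.65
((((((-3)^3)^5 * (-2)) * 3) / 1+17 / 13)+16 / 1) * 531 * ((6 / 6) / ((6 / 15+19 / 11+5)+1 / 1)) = 10895557742685 / 1937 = 5624965277.59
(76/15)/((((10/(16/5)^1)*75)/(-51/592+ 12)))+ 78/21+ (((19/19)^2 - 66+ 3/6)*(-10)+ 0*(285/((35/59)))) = 1575784741/2428125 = 648.97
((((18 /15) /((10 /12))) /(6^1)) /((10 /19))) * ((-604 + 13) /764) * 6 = -101061 /47750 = -2.12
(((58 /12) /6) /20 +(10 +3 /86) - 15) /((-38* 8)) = 152473 /9411840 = 0.02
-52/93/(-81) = 0.01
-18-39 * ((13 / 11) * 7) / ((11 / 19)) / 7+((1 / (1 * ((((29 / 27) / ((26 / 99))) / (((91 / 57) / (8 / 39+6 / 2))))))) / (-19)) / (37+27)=-494597943507 / 5066996000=-97.61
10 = 10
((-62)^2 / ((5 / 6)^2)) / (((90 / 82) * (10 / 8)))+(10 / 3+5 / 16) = 121149247 / 30000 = 4038.31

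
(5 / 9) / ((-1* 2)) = -5 / 18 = -0.28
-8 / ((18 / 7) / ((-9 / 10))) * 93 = 1302 / 5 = 260.40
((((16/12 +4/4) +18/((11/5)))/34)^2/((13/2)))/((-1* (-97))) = 120409/793726362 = 0.00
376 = 376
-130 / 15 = -26 / 3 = -8.67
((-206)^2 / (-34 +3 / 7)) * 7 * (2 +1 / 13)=-56142828 / 3055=-18377.36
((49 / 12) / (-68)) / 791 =-7 / 92208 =-0.00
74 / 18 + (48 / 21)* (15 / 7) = 3973 / 441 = 9.01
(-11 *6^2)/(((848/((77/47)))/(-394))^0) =-396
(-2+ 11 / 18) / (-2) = 25 / 36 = 0.69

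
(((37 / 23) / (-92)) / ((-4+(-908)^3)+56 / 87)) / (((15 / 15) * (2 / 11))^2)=389499 / 551254889802304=0.00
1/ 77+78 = 6007/ 77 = 78.01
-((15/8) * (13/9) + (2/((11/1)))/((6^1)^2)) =-2.71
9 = 9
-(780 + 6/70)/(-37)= 27303/1295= 21.08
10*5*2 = 100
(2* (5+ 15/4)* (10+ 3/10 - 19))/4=-609/16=-38.06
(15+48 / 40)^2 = 6561 / 25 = 262.44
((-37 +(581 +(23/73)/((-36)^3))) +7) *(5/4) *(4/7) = 9383221325/23841216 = 393.57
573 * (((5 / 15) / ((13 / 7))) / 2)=1337 / 26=51.42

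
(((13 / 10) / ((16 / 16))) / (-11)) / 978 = -13 / 107580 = -0.00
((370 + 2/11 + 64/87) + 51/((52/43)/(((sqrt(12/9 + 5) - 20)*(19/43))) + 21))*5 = 83980*sqrt(57)/61844911 + 110488294589185/59185579827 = 1866.82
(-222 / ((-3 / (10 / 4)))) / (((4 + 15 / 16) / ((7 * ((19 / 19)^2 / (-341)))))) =-20720 / 26939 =-0.77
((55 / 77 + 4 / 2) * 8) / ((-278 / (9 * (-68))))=46512 / 973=47.80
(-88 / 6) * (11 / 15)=-484 / 45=-10.76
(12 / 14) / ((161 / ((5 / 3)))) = 0.01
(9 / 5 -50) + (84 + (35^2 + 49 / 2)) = 12853 / 10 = 1285.30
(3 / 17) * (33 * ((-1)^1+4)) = 297 / 17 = 17.47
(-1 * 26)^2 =676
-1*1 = -1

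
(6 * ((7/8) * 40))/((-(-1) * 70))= 3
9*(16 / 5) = 144 / 5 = 28.80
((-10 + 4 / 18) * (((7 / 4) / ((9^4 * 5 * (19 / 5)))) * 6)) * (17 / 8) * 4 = -2618 / 373977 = -0.01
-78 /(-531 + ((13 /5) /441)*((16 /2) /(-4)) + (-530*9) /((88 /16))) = 1891890 /33915391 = 0.06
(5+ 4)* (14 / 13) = 126 / 13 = 9.69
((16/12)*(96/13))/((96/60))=80/13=6.15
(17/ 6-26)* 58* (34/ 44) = -68527/ 66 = -1038.29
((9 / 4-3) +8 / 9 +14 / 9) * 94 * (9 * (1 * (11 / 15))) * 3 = 31537 / 10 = 3153.70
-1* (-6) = 6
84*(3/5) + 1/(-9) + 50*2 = 6763/45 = 150.29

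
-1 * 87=-87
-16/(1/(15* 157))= -37680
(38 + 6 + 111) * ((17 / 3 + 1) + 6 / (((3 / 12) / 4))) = 47740 / 3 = 15913.33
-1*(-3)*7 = 21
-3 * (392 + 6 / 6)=-1179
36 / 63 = 4 / 7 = 0.57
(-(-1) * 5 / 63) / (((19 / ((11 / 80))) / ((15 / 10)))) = 0.00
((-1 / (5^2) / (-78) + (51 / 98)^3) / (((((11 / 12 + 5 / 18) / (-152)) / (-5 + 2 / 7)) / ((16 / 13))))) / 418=37383932448 / 149617174525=0.25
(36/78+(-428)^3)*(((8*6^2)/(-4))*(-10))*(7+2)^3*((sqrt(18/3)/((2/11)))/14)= -210169327876200*sqrt(6)/13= -39600585606183.58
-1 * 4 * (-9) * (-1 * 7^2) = -1764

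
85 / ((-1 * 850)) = -1 / 10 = -0.10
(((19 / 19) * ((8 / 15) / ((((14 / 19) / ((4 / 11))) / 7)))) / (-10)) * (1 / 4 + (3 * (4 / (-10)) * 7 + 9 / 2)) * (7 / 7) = 0.67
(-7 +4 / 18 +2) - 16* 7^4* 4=-1383019 / 9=-153668.78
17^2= 289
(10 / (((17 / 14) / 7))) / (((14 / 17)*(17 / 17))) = 70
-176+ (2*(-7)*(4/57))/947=-9500360/53979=-176.00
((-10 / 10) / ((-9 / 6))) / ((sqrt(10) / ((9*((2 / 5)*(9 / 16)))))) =0.43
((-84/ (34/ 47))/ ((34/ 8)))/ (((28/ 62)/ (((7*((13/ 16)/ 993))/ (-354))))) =132587/ 135453144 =0.00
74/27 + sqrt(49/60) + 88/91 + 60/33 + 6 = 7 * sqrt(15)/30 + 311512/27027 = 12.43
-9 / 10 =-0.90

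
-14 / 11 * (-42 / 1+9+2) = 434 / 11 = 39.45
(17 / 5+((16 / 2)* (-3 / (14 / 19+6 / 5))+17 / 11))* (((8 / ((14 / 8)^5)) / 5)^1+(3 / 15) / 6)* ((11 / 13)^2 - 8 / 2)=3.20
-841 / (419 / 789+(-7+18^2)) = -663549 / 250532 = -2.65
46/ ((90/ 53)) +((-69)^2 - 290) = 202414/ 45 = 4498.09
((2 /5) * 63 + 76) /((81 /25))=2530 /81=31.23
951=951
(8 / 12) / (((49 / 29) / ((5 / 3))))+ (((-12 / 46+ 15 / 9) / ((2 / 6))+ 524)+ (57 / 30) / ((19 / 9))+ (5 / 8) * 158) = 127502579 / 202860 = 628.52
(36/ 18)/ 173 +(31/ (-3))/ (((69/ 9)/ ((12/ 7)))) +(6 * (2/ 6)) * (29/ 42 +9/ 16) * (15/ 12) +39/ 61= 240222023/ 163107168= 1.47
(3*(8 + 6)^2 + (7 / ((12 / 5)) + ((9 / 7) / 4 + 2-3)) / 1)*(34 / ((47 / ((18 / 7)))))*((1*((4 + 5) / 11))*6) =136543320 / 25333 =5389.94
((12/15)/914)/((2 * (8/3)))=3/18280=0.00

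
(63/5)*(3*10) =378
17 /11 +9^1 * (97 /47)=10402 /517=20.12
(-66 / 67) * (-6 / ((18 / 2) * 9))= 44 / 603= 0.07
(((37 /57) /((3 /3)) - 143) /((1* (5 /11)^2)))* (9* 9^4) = -19324651302 /475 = -40683476.43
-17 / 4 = -4.25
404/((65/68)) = 27472/65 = 422.65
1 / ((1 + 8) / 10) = 10 / 9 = 1.11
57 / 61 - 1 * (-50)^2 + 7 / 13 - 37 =-2010673 / 793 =-2535.53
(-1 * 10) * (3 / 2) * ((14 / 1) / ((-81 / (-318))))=-7420 / 9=-824.44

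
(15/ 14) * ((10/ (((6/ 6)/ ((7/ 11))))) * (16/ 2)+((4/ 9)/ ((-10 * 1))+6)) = 14074/ 231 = 60.93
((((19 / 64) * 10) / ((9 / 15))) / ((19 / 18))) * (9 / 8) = 675 / 128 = 5.27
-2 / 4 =-1 / 2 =-0.50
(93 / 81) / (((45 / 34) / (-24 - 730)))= -794716 / 1215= -654.09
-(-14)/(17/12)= 168/17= 9.88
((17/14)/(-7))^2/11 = 289/105644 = 0.00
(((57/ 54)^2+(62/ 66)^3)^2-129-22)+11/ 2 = -26356621378199/ 185971387536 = -141.72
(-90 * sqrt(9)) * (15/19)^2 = -60750/361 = -168.28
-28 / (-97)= 28 / 97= 0.29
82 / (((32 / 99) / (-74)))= -150183 / 8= -18772.88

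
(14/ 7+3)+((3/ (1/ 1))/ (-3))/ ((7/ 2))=33/ 7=4.71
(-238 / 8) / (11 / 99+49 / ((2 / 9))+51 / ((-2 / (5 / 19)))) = -0.14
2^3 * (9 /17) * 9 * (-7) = -4536 /17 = -266.82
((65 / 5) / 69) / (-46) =-13 / 3174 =-0.00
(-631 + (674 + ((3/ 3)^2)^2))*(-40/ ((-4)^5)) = 55/ 32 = 1.72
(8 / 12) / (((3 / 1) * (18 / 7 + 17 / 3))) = 0.03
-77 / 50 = -1.54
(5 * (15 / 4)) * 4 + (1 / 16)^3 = 307201 / 4096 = 75.00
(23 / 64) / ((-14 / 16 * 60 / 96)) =-23 / 35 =-0.66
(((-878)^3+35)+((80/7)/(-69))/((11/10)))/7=-3596030290421/37191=-96690873.88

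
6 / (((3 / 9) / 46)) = 828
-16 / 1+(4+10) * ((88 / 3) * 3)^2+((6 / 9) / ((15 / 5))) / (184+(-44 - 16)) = 60487201 / 558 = 108400.00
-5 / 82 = -0.06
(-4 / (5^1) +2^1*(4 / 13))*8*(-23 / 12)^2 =-1058 / 195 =-5.43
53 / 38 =1.39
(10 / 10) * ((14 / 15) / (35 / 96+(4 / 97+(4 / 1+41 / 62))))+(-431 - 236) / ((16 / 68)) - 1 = -82953513551 / 29254660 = -2835.57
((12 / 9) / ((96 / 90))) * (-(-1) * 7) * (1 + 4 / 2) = 105 / 4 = 26.25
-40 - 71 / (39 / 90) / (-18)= -1205 / 39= -30.90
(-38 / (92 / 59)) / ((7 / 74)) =-41477 / 161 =-257.62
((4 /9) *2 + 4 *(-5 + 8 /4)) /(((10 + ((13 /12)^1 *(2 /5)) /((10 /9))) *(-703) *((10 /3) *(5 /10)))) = 2000 /2191251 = 0.00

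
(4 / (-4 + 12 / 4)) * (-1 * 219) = 876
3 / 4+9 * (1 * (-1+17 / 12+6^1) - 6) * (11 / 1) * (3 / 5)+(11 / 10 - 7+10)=148 / 5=29.60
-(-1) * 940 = 940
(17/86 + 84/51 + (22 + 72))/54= 140125/78948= 1.77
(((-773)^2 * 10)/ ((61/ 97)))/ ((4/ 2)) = 289801565/ 61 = 4750845.33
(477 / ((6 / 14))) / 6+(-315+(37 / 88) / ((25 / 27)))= -283901 / 2200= -129.05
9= 9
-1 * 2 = -2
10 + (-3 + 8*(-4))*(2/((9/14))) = -890/9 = -98.89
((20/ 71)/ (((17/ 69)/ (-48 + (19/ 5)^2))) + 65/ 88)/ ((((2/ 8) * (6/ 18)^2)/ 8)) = -719472852/ 66385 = -10837.88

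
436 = 436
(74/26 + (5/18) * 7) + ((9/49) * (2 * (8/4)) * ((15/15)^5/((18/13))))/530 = 14559227/3038490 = 4.79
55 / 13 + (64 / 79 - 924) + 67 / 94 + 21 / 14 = -44250429 / 48269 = -916.75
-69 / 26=-2.65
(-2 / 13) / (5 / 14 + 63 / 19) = -532 / 12701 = -0.04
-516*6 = -3096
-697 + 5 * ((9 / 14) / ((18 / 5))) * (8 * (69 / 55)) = -688.04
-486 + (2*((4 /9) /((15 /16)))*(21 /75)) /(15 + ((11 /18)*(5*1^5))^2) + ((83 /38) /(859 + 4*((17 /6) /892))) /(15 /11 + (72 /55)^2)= -1708342595766024671 /3515193100455625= -485.99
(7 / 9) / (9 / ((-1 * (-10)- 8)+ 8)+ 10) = 70 / 981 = 0.07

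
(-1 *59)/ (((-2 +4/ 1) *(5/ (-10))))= 59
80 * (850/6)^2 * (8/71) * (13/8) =187850000/639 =293974.96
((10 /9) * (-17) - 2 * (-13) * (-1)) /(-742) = 202 /3339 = 0.06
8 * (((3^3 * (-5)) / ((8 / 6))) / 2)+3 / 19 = -7692 / 19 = -404.84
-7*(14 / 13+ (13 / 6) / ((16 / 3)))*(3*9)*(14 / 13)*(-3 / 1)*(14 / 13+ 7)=257131665 / 35152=7314.85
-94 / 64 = -47 / 32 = -1.47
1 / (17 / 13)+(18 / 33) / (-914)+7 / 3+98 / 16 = 18915377 / 2051016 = 9.22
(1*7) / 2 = 7 / 2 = 3.50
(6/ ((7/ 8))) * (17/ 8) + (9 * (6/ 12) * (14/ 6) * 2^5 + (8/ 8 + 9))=2524/ 7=360.57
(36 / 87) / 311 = 12 / 9019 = 0.00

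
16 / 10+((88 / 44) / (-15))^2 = 1.62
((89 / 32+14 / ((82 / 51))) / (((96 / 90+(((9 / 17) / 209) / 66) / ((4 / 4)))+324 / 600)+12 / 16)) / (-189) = -14727451475 / 570990354984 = -0.03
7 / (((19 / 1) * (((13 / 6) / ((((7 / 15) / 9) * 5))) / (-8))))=-784 / 2223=-0.35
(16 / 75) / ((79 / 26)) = 416 / 5925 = 0.07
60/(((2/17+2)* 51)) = 0.56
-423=-423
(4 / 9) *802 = 3208 / 9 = 356.44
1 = 1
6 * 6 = 36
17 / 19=0.89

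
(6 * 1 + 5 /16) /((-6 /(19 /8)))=-1919 /768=-2.50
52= 52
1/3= 0.33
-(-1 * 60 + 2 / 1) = 58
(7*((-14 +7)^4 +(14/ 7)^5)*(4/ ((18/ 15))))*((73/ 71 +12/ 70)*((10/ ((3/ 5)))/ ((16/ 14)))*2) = 423078425/ 213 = 1986283.69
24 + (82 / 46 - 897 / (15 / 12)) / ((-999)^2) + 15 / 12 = 11591452339 / 459080460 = 25.25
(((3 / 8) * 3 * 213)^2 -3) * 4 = 3674697 / 16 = 229668.56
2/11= 0.18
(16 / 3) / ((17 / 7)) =112 / 51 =2.20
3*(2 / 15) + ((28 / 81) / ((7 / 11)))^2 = 22802 / 32805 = 0.70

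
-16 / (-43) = 16 / 43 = 0.37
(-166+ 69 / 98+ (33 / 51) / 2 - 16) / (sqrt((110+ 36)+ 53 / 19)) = -150750 * sqrt(53713) / 2354891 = -14.84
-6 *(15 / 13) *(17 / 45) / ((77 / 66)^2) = -1224 / 637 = -1.92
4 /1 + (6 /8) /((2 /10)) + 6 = 55 /4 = 13.75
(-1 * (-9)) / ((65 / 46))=414 / 65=6.37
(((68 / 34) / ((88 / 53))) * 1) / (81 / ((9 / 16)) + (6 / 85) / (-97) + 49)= 436985 / 70016276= 0.01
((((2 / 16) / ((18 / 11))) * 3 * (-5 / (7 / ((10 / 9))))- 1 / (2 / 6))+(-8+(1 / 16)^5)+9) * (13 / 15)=-5621282407 / 2972712960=-1.89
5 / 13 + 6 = 83 / 13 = 6.38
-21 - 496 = -517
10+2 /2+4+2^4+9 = 40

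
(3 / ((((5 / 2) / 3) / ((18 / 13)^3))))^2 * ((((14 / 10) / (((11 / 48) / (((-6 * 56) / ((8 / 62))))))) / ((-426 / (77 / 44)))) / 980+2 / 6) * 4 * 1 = 146.12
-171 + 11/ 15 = -2554/ 15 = -170.27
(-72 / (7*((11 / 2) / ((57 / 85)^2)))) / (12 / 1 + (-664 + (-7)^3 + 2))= 155952 / 184143575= 0.00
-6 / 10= -3 / 5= -0.60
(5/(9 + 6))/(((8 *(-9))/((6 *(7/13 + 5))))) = -2/13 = -0.15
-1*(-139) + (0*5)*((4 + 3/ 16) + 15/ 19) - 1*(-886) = 1025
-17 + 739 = 722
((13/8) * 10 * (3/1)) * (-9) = -1755/4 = -438.75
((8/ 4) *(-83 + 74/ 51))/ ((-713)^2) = -8318/ 25926819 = -0.00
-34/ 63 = -0.54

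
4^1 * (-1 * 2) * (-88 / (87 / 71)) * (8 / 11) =36352 / 87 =417.84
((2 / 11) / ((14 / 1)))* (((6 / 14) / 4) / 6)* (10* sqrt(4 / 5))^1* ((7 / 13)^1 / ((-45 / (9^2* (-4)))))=18* sqrt(5) / 5005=0.01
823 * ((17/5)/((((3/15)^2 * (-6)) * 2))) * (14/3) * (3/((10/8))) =-65291.33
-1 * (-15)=15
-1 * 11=-11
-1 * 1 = -1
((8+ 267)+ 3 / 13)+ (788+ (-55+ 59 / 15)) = 197372 / 195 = 1012.16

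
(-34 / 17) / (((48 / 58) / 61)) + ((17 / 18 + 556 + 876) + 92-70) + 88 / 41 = 1933079 / 1476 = 1309.67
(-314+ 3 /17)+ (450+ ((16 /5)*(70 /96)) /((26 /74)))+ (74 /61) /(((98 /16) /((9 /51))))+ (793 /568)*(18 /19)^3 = 139008160814923 /965069510223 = 144.04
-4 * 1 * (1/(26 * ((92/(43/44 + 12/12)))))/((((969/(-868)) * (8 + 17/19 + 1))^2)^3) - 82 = -136412655209853648689928413/1663568965936898109677016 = -82.00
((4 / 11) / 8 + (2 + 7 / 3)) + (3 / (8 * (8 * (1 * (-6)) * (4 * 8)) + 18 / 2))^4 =81108210821471155 / 18522982402135266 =4.38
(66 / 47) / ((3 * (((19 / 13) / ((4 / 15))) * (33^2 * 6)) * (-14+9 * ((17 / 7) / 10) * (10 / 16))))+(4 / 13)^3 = 360263411072 / 12367606647825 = 0.03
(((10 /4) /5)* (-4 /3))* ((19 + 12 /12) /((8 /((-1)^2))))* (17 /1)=-28.33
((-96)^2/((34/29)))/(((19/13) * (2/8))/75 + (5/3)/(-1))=-521164800/110177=-4730.25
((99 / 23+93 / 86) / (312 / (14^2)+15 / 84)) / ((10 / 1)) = 521997 / 1715915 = 0.30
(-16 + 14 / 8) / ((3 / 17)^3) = -93347 / 36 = -2592.97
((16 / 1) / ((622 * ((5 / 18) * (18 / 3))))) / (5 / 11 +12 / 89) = 0.03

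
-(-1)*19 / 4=19 / 4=4.75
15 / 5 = 3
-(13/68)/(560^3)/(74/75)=-39/35347988480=-0.00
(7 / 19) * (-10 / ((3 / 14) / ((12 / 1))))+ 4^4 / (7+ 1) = -3312 / 19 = -174.32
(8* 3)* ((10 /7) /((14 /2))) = 240 /49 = 4.90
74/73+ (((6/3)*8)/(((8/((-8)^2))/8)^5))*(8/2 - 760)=-948122620526518/73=-12987981103102.99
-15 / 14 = -1.07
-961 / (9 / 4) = -427.11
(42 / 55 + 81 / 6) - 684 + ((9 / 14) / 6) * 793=-900549 / 1540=-584.77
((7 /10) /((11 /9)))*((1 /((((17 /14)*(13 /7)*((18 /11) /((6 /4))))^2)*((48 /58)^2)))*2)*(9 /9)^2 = 155481557 /562648320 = 0.28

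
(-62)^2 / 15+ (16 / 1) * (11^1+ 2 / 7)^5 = 738558141868 / 252105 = 2929565.62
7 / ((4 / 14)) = 49 / 2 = 24.50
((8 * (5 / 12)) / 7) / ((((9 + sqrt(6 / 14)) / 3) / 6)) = 0.89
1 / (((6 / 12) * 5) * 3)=2 / 15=0.13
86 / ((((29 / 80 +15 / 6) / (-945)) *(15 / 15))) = -6501600 / 229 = -28391.27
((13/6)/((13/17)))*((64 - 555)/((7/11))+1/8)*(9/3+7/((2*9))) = -44799437/6048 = -7407.31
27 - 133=-106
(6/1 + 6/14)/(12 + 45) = 0.11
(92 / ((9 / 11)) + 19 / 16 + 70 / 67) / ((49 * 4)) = 1106401 / 1891008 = 0.59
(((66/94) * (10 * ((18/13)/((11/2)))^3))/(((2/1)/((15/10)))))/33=349920/137437729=0.00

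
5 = 5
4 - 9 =-5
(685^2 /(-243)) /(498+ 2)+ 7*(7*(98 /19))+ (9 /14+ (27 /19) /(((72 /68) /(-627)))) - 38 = -407207917 /646380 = -629.98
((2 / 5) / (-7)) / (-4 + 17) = -2 / 455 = -0.00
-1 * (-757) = 757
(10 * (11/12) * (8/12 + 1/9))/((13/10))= 1925/351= 5.48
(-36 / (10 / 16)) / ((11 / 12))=-3456 / 55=-62.84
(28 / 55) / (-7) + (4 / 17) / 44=-63 / 935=-0.07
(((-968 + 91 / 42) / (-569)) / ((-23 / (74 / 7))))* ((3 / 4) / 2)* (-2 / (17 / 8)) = 428830 / 1557353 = 0.28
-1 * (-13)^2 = -169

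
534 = 534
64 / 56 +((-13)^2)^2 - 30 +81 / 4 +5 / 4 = 399751 / 14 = 28553.64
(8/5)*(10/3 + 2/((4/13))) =236/15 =15.73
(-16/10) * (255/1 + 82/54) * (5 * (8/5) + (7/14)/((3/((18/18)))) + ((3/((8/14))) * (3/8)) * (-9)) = 3175571/810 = 3920.46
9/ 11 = 0.82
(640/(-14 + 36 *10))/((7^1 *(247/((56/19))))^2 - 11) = 4096/762014657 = 0.00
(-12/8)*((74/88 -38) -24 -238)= 39489/88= 448.74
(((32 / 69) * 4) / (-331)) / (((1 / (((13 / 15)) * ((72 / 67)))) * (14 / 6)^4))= -1078272 / 6123402355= -0.00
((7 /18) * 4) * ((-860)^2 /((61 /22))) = 227796800 /549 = 414930.42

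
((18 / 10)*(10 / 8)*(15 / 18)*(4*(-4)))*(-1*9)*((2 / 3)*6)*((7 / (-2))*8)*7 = -211680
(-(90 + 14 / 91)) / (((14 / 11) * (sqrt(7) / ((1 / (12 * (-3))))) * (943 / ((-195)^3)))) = -204257625 * sqrt(7) / 92414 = -5847.76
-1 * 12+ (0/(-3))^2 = -12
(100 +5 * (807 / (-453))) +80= 25835 / 151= 171.09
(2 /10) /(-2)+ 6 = 59 /10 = 5.90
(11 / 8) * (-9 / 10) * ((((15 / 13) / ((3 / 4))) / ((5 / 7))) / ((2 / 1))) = -693 / 520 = -1.33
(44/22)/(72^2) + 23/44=14915/28512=0.52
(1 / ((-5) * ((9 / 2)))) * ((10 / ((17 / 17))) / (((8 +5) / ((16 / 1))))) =-64 / 117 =-0.55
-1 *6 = -6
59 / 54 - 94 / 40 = -679 / 540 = -1.26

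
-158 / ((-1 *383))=158 / 383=0.41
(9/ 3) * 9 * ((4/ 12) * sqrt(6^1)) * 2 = 18 * sqrt(6) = 44.09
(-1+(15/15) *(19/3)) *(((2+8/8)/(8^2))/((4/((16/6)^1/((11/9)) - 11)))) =-97/176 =-0.55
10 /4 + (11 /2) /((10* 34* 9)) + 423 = 2604071 /6120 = 425.50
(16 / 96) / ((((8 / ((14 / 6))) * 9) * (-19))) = -7 / 24624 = -0.00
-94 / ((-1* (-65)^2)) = 94 / 4225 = 0.02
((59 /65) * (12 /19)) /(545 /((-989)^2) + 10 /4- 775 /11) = -15235212696 /1805914447675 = -0.01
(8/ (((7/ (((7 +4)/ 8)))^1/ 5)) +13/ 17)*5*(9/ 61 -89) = -27804600/ 7259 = -3830.36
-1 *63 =-63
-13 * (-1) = 13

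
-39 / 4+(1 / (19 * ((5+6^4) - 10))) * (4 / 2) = -956623 / 98116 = -9.75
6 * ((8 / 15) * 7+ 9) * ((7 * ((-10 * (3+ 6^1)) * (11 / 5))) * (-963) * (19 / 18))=538187958 / 5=107637591.60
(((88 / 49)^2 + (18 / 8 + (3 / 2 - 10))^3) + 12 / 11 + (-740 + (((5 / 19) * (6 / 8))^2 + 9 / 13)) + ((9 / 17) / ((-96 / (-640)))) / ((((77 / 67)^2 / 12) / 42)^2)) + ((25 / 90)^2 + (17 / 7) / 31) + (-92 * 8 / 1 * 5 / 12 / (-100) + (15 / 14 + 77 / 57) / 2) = 1155937510351420081293373 / 2253507808786153920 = 512950.30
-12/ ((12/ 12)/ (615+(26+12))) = -7836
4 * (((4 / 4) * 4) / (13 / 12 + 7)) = 192 / 97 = 1.98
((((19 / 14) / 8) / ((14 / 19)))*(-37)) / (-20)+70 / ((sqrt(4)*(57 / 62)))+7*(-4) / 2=43787269 / 1787520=24.50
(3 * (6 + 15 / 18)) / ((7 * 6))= 41 / 84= 0.49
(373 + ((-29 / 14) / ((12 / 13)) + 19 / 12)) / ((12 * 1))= 20851 / 672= 31.03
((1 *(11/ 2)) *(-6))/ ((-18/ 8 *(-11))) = -4/ 3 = -1.33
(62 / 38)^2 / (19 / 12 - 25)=-11532 / 101441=-0.11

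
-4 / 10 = -2 / 5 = -0.40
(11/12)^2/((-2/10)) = -605/144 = -4.20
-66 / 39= -22 / 13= -1.69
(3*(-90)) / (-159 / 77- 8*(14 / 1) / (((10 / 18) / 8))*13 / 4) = 34650 / 672937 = 0.05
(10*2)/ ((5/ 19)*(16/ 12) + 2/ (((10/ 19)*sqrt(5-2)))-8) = -12426000/ 4361437-2057700*sqrt(3)/ 4361437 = -3.67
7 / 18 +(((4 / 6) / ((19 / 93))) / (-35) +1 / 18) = 2102 / 5985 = 0.35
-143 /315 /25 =-143 /7875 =-0.02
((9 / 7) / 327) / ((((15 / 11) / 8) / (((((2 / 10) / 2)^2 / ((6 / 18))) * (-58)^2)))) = 222024 / 95375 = 2.33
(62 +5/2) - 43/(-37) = 4859/74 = 65.66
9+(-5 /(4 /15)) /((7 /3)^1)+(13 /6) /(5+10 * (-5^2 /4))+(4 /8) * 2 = 18611 /9660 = 1.93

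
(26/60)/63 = 13/1890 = 0.01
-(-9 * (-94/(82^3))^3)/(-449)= 934407/9407647266744863296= 0.00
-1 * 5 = -5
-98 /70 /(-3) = 7 /15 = 0.47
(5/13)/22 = 5/286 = 0.02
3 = 3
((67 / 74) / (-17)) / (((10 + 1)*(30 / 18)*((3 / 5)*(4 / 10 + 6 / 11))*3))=-335 / 196248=-0.00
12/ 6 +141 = 143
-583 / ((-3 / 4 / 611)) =1424852 / 3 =474950.67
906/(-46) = -453/23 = -19.70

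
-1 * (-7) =7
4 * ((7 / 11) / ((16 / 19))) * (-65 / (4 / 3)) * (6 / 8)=-77805 / 704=-110.52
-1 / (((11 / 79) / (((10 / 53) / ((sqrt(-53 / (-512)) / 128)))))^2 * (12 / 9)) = -217967.81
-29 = -29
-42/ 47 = -0.89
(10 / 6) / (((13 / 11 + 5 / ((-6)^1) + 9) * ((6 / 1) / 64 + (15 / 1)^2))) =3520 / 4444251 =0.00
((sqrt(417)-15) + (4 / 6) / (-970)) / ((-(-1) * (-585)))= 21826 / 851175-sqrt(417) / 585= -0.01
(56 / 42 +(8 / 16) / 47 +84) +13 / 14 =85151 / 987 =86.27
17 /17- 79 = -78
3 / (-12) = -1 / 4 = -0.25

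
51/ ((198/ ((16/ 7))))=136/ 231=0.59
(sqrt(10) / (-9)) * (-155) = 155 * sqrt(10) / 9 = 54.46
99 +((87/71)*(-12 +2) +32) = 8431/71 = 118.75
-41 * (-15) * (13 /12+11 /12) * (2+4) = 7380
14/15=0.93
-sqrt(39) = -6.24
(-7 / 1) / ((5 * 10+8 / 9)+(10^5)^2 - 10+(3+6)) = -63 / 90000000449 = -0.00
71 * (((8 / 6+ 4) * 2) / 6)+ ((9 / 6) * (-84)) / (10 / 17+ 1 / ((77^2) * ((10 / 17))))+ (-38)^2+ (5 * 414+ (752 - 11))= 22247042839 / 5338701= 4167.13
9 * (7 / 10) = 63 / 10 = 6.30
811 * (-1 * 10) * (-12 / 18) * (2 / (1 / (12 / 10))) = 12976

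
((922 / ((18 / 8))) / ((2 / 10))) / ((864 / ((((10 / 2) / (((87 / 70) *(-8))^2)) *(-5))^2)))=2161837890625 / 14255525809152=0.15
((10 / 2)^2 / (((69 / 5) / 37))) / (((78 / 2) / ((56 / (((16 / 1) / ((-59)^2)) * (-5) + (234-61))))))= 128797000 / 231477129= 0.56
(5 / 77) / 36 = 5 / 2772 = 0.00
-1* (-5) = 5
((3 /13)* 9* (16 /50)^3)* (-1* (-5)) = 13824 /40625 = 0.34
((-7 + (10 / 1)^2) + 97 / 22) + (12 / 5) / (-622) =3332233 / 34210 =97.41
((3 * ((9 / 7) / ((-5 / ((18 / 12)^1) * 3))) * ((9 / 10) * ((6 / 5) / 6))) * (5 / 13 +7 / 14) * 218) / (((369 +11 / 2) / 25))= -609201 / 681590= -0.89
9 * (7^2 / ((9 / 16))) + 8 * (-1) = 776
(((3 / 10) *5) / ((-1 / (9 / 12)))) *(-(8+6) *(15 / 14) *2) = 135 / 4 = 33.75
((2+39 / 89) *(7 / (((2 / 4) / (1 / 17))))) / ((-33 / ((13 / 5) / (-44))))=19747 / 5492190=0.00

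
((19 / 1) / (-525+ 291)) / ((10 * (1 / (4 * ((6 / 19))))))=-2 / 195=-0.01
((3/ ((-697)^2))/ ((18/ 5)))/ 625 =1/ 364356750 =0.00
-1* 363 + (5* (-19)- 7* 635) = -4903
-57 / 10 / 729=-19 / 2430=-0.01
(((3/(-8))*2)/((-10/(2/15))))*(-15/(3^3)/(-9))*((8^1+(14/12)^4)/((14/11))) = 140459/29393280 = 0.00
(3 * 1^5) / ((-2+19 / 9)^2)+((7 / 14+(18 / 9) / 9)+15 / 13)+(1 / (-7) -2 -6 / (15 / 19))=1925741 / 8190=235.13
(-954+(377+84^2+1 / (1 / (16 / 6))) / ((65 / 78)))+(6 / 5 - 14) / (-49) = 390484 / 49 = 7969.06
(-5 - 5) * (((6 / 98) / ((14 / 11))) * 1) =-165 / 343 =-0.48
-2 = -2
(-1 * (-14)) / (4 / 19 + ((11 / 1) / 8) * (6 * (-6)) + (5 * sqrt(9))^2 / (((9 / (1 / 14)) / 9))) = -0.42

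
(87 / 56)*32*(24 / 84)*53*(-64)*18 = -42494976 / 49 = -867244.41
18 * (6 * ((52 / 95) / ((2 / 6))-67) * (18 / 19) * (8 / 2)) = -48281184 / 1805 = -26748.58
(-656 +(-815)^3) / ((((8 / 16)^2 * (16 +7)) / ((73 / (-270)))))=3436357762 / 135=25454501.94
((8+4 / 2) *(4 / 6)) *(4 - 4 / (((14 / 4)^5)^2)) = 7532646000 / 282475249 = 26.67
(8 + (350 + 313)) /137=671 /137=4.90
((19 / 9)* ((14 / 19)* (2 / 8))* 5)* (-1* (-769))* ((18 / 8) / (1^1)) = 26915 / 8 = 3364.38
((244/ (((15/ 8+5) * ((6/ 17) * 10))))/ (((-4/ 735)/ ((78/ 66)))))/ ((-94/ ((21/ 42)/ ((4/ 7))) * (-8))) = -2.54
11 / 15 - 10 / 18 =8 / 45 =0.18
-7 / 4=-1.75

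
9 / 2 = 4.50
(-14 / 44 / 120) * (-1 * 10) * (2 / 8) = 7 / 1056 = 0.01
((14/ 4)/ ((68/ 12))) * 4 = 2.47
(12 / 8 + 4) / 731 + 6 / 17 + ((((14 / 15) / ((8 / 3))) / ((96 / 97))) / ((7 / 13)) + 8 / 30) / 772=7683653 / 21245440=0.36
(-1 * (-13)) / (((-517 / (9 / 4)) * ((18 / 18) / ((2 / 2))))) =-117 / 2068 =-0.06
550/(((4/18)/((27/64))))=66825/64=1044.14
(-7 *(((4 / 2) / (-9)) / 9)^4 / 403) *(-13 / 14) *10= 80 / 1334448351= 0.00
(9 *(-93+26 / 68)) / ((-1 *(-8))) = -28341 / 272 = -104.19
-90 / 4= -45 / 2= -22.50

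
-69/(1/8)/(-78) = 92/13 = 7.08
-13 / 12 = -1.08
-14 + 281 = 267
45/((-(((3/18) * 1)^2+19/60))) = -4050/31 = -130.65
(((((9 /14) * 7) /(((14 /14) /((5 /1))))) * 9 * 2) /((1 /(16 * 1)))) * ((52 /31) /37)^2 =17521920 /1315609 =13.32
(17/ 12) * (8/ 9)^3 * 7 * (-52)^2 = 41187328/ 2187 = 18832.80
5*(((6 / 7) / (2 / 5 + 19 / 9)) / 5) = 270 / 791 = 0.34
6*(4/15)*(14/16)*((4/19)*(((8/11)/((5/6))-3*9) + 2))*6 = -222936/5225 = -42.67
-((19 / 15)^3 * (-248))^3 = 128031289.48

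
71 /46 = 1.54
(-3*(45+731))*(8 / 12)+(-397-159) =-2108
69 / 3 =23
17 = 17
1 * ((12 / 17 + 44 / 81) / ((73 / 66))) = 37840 / 33507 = 1.13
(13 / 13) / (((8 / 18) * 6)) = 3 / 8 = 0.38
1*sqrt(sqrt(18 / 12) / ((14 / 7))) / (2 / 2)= 6^(1 / 4) / 2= 0.78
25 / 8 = 3.12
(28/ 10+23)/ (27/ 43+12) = 1849/ 905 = 2.04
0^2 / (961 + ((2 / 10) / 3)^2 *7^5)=0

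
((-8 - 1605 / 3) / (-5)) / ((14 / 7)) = 543 / 10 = 54.30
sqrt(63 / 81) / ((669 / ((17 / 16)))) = 17 * sqrt(7) / 32112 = 0.00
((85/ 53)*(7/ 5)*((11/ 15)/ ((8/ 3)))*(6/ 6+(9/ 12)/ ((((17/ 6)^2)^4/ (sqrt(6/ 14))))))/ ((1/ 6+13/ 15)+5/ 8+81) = 41570496*sqrt(21)/ 215717912766811+561/ 75101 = 0.01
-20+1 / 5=-99 / 5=-19.80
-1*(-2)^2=-4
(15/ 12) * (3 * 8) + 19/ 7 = 229/ 7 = 32.71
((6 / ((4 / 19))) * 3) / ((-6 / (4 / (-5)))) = 57 / 5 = 11.40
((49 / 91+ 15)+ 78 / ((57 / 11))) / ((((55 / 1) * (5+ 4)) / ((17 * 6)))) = 256904 / 40755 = 6.30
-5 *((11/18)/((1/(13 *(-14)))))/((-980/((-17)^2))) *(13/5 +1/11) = -139009/315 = -441.30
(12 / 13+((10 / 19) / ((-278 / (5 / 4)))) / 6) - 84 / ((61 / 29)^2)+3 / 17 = -932280099989 / 52123261944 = -17.89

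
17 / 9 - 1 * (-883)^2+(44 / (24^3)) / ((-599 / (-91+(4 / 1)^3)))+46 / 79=-42503669250163 / 54513792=-779686.53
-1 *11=-11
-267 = -267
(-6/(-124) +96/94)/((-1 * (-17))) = 3117/49538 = 0.06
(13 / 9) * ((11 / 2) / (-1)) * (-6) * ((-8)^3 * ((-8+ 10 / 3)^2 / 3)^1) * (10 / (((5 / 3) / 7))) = -200904704 / 27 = -7440914.96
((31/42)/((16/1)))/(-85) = -31/57120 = -0.00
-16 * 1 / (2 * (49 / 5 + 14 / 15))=-120 / 161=-0.75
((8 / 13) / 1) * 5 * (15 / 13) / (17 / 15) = 9000 / 2873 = 3.13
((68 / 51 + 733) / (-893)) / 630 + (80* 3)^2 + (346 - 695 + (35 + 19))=96717657647 / 1687770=57305.00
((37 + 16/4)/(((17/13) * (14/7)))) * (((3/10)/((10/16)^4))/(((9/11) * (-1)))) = -6003712/159375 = -37.67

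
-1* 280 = -280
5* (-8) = -40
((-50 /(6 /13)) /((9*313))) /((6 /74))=-0.47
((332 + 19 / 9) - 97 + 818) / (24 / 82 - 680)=-97334 / 62703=-1.55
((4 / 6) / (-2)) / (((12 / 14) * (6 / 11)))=-77 / 108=-0.71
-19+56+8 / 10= 189 / 5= 37.80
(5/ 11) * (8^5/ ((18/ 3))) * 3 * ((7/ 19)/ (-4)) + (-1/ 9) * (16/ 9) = -11615504/ 16929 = -686.13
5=5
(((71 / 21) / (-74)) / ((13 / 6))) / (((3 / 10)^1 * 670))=-71 / 676767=-0.00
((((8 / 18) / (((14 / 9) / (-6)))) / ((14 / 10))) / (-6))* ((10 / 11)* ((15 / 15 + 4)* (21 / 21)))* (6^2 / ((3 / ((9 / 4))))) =13500 / 539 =25.05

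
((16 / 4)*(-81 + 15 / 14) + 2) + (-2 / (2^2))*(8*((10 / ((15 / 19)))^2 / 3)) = -100480 / 189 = -531.64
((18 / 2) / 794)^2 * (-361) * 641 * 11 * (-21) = 4329744111 / 630436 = 6867.86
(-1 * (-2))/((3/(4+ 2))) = 4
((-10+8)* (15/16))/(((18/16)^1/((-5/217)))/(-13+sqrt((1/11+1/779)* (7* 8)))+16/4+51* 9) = -1966363144575/489622470265961+585900* sqrt(23693285)/489622470265961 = -0.00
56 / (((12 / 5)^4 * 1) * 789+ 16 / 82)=179375 / 83849233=0.00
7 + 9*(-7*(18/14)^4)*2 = -337.31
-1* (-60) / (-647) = -0.09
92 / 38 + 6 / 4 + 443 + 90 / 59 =448.45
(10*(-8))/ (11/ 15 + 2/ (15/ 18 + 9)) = -85.40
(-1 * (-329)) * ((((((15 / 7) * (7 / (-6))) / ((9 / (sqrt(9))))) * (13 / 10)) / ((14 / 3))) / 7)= -611 / 56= -10.91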